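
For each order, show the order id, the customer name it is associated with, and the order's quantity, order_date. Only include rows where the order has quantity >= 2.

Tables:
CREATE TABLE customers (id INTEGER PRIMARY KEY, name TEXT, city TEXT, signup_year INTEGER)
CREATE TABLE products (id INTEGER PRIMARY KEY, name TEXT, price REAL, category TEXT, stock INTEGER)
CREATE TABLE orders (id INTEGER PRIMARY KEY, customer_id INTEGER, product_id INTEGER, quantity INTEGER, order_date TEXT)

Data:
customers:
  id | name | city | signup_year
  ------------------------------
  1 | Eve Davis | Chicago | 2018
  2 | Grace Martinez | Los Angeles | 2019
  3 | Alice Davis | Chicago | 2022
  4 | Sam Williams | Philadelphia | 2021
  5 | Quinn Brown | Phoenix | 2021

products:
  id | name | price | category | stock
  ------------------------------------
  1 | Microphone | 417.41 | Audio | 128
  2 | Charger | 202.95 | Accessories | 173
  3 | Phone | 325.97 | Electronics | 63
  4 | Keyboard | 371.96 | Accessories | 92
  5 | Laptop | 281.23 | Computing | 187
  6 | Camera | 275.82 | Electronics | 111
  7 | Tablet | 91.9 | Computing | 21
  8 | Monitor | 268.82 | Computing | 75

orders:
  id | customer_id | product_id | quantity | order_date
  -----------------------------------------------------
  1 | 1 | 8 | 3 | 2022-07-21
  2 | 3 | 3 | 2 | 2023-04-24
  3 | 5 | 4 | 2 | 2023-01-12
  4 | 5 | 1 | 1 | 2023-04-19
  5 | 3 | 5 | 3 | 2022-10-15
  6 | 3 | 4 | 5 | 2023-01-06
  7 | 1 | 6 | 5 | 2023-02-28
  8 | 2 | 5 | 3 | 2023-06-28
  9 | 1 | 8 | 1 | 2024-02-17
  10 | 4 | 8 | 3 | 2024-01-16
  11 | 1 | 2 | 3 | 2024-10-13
SELECT c.id, p.name AS customer, c.quantity, c.order_date FROM orders c JOIN customers p ON c.customer_id = p.id WHERE c.quantity >= 2

Execution result:
id | customer | quantity | order_date
1 | Eve Davis | 3 | 2022-07-21
2 | Alice Davis | 2 | 2023-04-24
3 | Quinn Brown | 2 | 2023-01-12
5 | Alice Davis | 3 | 2022-10-15
6 | Alice Davis | 5 | 2023-01-06
7 | Eve Davis | 5 | 2023-02-28
8 | Grace Martinez | 3 | 2023-06-28
10 | Sam Williams | 3 | 2024-01-16
11 | Eve Davis | 3 | 2024-10-13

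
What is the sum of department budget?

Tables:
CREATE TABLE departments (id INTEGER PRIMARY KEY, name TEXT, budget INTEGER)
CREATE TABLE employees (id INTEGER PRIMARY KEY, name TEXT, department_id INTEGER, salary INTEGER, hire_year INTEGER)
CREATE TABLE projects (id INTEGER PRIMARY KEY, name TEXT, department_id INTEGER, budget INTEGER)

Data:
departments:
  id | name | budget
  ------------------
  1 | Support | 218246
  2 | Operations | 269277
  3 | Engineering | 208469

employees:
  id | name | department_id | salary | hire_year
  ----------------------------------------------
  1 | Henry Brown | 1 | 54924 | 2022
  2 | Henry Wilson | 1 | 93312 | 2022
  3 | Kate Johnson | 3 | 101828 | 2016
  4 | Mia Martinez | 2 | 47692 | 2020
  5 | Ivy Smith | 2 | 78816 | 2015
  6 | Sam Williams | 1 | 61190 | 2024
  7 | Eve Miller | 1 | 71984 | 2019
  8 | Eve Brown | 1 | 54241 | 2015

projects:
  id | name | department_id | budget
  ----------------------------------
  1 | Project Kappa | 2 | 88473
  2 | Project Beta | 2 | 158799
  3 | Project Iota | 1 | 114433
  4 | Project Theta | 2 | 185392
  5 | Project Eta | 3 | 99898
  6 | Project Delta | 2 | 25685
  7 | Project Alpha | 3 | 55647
SELECT SUM(budget) FROM departments

Execution result:
695992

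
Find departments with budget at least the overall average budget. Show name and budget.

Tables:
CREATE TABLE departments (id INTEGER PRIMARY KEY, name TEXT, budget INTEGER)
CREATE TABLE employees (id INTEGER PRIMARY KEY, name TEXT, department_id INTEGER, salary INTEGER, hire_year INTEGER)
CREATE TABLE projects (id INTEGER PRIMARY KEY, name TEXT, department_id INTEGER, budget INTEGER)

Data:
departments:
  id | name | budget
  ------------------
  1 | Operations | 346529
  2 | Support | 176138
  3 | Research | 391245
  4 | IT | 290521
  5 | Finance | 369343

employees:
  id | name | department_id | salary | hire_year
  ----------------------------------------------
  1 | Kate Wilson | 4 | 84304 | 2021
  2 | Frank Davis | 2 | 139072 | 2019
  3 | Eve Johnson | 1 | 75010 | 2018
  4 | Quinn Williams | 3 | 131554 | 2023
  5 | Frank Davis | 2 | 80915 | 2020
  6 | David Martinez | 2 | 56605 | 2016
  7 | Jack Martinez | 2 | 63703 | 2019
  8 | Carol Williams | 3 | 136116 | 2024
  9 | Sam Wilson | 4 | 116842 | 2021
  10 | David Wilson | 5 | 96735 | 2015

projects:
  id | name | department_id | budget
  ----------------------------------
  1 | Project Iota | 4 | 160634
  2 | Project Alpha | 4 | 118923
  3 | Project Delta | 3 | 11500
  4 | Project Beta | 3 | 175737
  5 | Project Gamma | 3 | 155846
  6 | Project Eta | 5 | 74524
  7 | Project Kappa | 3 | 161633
SELECT name, budget FROM departments WHERE budget >= (SELECT AVG(budget) FROM departments)

Execution result:
name | budget
Operations | 346529
Research | 391245
Finance | 369343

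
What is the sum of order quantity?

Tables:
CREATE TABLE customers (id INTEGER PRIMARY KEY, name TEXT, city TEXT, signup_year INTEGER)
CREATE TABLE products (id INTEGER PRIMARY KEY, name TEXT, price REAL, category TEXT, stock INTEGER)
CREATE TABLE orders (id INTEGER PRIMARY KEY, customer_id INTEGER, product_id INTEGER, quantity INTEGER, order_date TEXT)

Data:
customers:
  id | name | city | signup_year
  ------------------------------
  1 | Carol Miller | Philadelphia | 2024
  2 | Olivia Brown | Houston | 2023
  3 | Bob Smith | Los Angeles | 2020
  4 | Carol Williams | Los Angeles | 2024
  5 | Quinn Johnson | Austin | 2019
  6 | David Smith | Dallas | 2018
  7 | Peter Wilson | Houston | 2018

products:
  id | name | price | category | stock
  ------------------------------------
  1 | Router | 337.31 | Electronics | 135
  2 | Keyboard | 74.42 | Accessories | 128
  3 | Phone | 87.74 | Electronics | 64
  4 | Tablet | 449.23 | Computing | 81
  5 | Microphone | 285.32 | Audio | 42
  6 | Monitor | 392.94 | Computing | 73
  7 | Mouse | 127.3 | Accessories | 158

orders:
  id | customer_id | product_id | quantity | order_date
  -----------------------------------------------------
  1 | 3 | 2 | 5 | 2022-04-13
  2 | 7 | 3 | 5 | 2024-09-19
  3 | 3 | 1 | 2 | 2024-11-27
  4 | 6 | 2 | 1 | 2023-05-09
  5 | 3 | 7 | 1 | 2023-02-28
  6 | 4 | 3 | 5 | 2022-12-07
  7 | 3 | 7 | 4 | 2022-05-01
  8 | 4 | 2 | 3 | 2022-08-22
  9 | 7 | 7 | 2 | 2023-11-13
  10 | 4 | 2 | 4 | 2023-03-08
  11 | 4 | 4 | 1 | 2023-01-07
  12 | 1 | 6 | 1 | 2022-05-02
SELECT SUM(quantity) FROM orders

Execution result:
34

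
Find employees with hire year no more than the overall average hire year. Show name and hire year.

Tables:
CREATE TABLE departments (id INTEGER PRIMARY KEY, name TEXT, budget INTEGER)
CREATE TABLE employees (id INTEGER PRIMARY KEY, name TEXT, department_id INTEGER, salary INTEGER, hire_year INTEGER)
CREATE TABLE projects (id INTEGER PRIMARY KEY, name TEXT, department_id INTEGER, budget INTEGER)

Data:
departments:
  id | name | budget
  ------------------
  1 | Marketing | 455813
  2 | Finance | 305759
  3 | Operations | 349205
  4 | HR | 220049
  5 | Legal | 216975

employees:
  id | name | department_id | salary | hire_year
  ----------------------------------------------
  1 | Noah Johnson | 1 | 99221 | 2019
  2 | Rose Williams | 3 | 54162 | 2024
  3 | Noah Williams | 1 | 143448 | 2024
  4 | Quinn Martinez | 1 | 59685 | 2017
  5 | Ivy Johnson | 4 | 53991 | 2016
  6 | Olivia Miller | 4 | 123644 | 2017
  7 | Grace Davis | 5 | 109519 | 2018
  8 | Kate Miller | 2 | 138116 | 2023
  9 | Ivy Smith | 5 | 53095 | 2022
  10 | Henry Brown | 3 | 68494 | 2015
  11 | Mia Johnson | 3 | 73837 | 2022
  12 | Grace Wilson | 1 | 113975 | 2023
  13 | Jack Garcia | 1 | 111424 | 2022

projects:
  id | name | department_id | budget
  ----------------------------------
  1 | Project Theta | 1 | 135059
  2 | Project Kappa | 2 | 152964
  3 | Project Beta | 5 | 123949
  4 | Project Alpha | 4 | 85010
SELECT name, hire_year FROM employees WHERE hire_year <= (SELECT AVG(hire_year) FROM employees)

Execution result:
name | hire_year
Noah Johnson | 2019
Quinn Martinez | 2017
Ivy Johnson | 2016
Olivia Miller | 2017
Grace Davis | 2018
Henry Brown | 2015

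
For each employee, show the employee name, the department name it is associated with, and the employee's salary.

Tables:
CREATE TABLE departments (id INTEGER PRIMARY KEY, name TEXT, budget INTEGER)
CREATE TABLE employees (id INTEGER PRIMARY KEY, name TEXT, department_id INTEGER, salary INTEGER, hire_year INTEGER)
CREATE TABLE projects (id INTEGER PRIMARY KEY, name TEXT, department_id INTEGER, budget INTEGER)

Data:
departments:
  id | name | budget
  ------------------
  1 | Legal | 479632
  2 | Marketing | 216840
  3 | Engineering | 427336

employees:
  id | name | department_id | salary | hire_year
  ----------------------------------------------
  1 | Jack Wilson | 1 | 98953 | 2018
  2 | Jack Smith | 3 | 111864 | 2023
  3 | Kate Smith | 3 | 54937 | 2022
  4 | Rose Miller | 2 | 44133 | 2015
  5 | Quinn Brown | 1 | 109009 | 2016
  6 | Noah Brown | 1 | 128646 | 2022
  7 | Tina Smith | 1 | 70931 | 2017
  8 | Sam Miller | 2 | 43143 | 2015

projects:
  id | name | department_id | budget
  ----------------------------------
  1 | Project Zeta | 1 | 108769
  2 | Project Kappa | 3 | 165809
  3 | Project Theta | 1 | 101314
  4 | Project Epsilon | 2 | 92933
SELECT c.name, p.name AS department, c.salary FROM employees c JOIN departments p ON c.department_id = p.id

Execution result:
name | department | salary
Jack Wilson | Legal | 98953
Jack Smith | Engineering | 111864
Kate Smith | Engineering | 54937
Rose Miller | Marketing | 44133
Quinn Brown | Legal | 109009
Noah Brown | Legal | 128646
Tina Smith | Legal | 70931
Sam Miller | Marketing | 43143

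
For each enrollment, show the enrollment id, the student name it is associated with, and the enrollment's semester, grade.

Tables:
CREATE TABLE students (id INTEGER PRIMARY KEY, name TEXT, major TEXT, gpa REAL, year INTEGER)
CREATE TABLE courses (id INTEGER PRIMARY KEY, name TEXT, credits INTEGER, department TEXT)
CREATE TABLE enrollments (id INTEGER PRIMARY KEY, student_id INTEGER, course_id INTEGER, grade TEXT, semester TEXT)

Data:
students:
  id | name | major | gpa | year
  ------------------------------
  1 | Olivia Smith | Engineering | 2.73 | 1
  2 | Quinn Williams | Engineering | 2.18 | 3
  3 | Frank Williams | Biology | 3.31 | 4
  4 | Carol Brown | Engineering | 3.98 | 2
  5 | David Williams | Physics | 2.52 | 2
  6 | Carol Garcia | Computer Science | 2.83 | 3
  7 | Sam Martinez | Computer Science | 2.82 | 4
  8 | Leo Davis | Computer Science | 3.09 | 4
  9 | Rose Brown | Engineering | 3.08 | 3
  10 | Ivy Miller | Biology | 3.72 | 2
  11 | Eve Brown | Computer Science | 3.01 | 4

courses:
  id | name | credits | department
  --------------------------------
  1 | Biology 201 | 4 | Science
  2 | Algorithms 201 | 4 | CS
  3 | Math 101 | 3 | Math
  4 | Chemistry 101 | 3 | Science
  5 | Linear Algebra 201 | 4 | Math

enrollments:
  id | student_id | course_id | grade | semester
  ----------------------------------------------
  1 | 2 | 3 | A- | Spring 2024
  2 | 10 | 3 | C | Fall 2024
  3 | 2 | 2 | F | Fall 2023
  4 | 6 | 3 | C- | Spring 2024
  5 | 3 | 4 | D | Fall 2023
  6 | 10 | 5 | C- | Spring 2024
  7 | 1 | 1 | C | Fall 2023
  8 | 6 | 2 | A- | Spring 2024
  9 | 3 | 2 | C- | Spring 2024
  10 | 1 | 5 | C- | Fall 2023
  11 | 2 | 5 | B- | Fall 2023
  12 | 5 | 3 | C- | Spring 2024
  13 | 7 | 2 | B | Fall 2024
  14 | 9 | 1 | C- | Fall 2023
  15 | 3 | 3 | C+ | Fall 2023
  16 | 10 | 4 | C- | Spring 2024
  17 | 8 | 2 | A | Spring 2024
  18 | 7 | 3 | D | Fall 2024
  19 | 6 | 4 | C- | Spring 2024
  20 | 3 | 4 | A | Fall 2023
SELECT c.id, p.name AS student, c.semester, c.grade FROM enrollments c JOIN students p ON c.student_id = p.id

Execution result:
id | student | semester | grade
1 | Quinn Williams | Spring 2024 | A-
2 | Ivy Miller | Fall 2024 | C
3 | Quinn Williams | Fall 2023 | F
4 | Carol Garcia | Spring 2024 | C-
5 | Frank Williams | Fall 2023 | D
6 | Ivy Miller | Spring 2024 | C-
7 | Olivia Smith | Fall 2023 | C
8 | Carol Garcia | Spring 2024 | A-
9 | Frank Williams | Spring 2024 | C-
10 | Olivia Smith | Fall 2023 | C-
11 | Quinn Williams | Fall 2023 | B-
12 | David Williams | Spring 2024 | C-
13 | Sam Martinez | Fall 2024 | B
14 | Rose Brown | Fall 2023 | C-
15 | Frank Williams | Fall 2023 | C+
16 | Ivy Miller | Spring 2024 | C-
17 | Leo Davis | Spring 2024 | A
18 | Sam Martinez | Fall 2024 | D
19 | Carol Garcia | Spring 2024 | C-
20 | Frank Williams | Fall 2023 | A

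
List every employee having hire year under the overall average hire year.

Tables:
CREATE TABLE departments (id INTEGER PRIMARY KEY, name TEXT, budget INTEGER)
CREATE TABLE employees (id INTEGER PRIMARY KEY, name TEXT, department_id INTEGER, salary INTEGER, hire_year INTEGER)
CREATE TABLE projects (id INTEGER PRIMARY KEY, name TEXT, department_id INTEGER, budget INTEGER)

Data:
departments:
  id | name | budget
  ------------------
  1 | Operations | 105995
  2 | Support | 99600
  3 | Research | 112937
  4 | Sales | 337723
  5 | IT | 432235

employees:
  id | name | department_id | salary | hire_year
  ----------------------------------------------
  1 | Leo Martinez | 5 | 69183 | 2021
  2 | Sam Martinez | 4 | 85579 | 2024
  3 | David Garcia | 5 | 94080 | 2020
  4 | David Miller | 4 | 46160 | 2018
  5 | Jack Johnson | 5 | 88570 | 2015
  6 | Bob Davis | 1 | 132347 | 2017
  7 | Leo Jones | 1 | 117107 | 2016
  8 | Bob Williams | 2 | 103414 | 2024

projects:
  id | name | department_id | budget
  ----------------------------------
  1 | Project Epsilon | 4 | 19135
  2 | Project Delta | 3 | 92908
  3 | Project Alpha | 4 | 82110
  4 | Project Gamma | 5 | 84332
SELECT name, hire_year FROM employees WHERE hire_year < (SELECT AVG(hire_year) FROM employees)

Execution result:
name | hire_year
David Miller | 2018
Jack Johnson | 2015
Bob Davis | 2017
Leo Jones | 2016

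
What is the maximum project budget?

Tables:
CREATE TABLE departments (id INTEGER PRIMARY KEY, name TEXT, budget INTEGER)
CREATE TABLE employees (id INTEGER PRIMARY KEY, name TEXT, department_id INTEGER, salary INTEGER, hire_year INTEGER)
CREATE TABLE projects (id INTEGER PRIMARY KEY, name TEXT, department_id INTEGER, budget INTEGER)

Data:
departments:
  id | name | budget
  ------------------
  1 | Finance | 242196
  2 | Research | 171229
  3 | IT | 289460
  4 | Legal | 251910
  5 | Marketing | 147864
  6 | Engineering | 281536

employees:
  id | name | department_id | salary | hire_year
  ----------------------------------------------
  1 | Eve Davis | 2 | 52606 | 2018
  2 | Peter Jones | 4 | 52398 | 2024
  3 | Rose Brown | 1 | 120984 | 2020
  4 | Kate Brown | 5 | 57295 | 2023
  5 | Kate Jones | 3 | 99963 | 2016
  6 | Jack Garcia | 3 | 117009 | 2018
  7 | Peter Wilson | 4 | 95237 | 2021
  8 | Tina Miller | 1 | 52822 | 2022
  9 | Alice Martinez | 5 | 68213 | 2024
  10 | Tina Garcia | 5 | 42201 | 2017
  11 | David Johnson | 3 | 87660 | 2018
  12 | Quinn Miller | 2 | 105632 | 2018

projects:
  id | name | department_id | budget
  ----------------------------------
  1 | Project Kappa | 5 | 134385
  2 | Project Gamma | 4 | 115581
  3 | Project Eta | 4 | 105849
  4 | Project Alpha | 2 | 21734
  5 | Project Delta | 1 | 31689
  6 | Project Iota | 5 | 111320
SELECT MAX(budget) FROM projects

Execution result:
134385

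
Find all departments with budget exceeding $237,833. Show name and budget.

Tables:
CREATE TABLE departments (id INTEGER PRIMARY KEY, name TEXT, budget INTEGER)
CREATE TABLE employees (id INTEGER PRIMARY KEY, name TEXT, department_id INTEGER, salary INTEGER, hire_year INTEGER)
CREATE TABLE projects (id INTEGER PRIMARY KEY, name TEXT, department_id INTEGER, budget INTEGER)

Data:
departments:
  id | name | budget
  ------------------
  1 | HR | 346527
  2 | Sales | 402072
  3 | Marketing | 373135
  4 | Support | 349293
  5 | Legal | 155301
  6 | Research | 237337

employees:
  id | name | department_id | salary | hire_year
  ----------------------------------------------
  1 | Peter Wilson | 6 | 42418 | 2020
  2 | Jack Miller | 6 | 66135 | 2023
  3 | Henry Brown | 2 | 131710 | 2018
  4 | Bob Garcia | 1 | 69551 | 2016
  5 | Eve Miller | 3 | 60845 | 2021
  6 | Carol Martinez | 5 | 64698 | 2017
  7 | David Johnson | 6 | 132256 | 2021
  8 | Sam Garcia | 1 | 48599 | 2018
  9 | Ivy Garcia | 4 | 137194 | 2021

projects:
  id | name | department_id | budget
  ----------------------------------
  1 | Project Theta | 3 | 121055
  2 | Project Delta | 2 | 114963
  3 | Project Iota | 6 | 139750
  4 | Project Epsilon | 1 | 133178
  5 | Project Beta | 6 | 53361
SELECT name, budget FROM departments WHERE budget > 237833

Execution result:
name | budget
HR | 346527
Sales | 402072
Marketing | 373135
Support | 349293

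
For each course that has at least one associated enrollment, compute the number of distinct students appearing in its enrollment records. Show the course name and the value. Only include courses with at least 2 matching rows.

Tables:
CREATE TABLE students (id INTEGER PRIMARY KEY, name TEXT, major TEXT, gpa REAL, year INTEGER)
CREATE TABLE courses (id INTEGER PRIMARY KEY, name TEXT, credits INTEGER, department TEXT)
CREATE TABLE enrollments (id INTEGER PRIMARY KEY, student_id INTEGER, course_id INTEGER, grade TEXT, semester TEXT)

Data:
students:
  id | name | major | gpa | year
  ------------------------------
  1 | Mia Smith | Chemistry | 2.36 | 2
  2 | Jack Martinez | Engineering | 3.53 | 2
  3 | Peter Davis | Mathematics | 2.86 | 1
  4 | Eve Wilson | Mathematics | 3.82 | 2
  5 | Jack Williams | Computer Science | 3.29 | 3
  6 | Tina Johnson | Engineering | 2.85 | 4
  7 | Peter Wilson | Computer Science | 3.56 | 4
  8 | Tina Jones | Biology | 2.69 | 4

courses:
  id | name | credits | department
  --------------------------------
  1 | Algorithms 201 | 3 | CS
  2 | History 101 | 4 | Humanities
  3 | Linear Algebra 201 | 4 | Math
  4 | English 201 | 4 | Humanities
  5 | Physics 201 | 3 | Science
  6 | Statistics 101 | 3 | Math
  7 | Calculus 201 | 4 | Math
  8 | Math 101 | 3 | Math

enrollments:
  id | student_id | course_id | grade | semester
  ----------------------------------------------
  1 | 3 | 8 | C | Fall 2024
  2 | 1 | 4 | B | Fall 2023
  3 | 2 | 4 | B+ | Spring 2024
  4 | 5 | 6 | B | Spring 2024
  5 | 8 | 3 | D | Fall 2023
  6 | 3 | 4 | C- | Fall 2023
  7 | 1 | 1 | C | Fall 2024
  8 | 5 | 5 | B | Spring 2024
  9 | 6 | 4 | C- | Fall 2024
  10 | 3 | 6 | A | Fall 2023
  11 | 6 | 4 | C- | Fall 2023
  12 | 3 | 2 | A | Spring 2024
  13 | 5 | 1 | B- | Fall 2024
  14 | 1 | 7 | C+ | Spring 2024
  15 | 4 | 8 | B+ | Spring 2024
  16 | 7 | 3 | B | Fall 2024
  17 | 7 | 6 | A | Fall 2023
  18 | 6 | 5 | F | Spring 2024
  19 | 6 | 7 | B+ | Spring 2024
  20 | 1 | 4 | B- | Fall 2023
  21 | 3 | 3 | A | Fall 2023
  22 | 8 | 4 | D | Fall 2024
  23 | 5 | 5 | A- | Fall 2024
SELECT p.name, COUNT(DISTINCT c.student_id) AS distinct_student_count FROM enrollments c JOIN courses p ON c.course_id = p.id GROUP BY p.id, p.name HAVING COUNT(*) >= 2

Execution result:
name | distinct_student_count
Algorithms 201 | 2
Linear Algebra 201 | 3
English 201 | 5
Physics 201 | 2
Statistics 101 | 3
Calculus 201 | 2
Math 101 | 2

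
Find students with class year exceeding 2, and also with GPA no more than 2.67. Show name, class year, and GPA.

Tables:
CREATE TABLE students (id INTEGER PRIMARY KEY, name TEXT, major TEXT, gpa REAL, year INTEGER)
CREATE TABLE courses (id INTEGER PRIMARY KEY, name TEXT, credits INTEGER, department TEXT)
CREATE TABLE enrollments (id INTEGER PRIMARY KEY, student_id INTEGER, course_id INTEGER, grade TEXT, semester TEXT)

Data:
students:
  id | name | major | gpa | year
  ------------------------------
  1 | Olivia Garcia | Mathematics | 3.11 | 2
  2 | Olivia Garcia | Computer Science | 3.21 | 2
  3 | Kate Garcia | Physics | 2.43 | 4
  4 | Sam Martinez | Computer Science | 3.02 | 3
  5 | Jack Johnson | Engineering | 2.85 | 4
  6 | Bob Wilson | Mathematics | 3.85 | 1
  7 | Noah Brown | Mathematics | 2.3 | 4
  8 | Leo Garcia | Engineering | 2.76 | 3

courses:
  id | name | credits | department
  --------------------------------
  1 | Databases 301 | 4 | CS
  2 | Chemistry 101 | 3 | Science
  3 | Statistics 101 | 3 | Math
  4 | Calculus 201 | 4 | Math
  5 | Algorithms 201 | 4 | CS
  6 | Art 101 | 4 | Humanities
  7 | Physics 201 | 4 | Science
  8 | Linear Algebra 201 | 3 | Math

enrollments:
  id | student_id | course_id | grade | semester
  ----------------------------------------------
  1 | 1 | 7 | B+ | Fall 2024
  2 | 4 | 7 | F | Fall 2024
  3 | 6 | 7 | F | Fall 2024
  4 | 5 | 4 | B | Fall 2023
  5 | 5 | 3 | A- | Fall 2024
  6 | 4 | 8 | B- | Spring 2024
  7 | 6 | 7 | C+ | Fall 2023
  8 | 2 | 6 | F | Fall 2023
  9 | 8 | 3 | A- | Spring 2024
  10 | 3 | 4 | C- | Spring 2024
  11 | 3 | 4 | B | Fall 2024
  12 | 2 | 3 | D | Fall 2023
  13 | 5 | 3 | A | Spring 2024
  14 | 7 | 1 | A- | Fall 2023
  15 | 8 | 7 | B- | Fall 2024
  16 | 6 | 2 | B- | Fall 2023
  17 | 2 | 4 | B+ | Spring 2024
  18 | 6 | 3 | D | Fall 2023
SELECT name, year, gpa FROM students WHERE year > 2 AND gpa <= 2.67

Execution result:
name | year | gpa
Kate Garcia | 4 | 2.43
Noah Brown | 4 | 2.30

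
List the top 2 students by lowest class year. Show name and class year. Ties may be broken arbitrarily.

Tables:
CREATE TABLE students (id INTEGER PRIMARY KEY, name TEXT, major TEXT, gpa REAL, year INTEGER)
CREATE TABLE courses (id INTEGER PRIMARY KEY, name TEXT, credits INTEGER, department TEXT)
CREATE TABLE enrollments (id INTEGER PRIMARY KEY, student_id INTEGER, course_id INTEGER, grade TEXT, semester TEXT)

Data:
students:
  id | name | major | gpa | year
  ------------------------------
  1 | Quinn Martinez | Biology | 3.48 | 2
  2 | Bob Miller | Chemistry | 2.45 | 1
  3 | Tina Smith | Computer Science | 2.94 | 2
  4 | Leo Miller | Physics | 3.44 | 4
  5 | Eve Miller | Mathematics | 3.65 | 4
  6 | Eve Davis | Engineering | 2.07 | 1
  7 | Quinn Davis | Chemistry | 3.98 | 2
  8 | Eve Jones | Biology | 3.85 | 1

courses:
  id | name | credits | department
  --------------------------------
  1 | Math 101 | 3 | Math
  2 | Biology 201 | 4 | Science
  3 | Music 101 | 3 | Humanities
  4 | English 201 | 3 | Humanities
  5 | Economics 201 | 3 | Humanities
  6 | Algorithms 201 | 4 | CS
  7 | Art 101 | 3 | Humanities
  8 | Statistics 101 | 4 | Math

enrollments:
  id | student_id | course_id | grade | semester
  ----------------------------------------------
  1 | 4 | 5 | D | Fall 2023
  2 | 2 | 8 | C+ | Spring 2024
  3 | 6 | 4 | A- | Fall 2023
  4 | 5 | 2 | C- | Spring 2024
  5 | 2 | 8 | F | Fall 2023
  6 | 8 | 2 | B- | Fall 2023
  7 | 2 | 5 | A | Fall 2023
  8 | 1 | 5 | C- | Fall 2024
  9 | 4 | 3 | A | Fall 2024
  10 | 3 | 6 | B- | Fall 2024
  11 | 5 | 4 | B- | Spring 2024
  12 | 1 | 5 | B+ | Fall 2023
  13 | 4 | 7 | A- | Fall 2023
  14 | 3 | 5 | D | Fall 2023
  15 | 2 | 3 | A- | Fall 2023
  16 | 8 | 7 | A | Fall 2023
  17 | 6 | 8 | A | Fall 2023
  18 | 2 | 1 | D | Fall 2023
SELECT name, year FROM students ORDER BY year ASC LIMIT 2

Execution result:
name | year
Bob Miller | 1
Eve Davis | 1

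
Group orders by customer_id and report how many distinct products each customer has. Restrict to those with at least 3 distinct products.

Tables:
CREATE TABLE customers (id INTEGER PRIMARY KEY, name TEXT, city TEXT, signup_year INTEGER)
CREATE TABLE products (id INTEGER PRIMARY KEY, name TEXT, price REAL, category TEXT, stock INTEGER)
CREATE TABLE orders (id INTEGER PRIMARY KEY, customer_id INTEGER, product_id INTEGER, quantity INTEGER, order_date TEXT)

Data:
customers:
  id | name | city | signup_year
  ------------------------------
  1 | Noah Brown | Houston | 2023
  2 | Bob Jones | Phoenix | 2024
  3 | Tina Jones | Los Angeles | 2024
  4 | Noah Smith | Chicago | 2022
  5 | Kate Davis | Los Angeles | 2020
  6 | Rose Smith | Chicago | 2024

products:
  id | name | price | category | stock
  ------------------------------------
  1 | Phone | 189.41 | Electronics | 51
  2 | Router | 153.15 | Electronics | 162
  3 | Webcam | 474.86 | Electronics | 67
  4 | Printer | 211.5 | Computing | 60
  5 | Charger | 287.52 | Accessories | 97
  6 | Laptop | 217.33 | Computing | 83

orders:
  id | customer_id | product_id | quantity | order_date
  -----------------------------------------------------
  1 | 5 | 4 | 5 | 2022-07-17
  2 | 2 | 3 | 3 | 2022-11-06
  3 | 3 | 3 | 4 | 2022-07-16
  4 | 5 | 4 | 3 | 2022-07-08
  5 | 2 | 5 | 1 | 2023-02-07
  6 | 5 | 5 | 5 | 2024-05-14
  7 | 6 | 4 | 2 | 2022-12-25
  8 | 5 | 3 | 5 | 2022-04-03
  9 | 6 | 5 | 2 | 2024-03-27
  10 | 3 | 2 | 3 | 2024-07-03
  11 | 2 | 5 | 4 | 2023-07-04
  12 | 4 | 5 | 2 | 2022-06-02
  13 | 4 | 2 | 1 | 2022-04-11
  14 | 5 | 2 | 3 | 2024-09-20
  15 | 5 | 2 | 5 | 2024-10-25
SELECT customer_id, COUNT(DISTINCT product_id) AS distinct_product_count FROM orders GROUP BY customer_id HAVING COUNT(DISTINCT product_id) >= 3

Execution result:
customer_id | distinct_product_count
5 | 4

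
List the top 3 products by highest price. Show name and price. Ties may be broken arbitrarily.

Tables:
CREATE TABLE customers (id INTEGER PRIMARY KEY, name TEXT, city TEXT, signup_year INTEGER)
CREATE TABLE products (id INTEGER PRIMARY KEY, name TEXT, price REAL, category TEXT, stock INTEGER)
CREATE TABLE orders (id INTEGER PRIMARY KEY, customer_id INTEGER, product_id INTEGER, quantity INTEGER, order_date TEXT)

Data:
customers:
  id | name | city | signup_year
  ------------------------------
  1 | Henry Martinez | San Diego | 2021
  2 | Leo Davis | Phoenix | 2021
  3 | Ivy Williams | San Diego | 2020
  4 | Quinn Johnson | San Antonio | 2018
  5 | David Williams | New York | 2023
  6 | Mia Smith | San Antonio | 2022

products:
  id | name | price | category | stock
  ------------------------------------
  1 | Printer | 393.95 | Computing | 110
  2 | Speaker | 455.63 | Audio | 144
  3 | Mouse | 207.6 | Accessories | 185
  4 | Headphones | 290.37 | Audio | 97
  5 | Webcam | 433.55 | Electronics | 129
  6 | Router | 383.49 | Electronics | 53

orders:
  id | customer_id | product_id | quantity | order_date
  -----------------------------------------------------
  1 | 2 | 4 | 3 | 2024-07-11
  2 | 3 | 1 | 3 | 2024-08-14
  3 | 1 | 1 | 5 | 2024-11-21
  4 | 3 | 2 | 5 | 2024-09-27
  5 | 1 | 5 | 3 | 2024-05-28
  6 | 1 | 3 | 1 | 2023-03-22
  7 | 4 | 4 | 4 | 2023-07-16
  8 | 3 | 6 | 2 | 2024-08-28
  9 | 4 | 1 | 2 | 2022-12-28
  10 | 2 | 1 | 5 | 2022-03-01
SELECT name, price FROM products ORDER BY price DESC LIMIT 3

Execution result:
name | price
Speaker | 455.63
Webcam | 433.55
Printer | 393.95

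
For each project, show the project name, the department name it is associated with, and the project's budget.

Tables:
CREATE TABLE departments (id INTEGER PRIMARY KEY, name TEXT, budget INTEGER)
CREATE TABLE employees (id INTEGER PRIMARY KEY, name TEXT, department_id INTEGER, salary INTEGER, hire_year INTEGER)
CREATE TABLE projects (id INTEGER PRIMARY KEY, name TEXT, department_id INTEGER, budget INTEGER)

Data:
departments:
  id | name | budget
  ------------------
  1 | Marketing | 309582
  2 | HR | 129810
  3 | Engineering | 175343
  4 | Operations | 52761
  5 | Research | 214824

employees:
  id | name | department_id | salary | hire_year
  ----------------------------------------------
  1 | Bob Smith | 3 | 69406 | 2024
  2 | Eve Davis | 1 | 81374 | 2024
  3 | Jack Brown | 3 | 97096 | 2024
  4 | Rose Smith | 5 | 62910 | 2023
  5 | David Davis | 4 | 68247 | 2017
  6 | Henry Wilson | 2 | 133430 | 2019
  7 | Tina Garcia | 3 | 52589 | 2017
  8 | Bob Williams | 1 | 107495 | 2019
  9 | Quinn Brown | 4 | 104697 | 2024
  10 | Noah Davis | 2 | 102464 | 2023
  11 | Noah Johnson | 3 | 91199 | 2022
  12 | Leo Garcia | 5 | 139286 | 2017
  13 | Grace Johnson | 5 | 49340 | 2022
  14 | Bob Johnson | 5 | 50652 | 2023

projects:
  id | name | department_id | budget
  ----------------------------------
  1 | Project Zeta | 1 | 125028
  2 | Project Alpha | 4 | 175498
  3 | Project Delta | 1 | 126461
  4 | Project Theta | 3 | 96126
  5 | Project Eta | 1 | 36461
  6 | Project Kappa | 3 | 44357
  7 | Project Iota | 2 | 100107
SELECT c.name, p.name AS department, c.budget FROM projects c JOIN departments p ON c.department_id = p.id

Execution result:
name | department | budget
Project Zeta | Marketing | 125028
Project Alpha | Operations | 175498
Project Delta | Marketing | 126461
Project Theta | Engineering | 96126
Project Eta | Marketing | 36461
Project Kappa | Engineering | 44357
Project Iota | HR | 100107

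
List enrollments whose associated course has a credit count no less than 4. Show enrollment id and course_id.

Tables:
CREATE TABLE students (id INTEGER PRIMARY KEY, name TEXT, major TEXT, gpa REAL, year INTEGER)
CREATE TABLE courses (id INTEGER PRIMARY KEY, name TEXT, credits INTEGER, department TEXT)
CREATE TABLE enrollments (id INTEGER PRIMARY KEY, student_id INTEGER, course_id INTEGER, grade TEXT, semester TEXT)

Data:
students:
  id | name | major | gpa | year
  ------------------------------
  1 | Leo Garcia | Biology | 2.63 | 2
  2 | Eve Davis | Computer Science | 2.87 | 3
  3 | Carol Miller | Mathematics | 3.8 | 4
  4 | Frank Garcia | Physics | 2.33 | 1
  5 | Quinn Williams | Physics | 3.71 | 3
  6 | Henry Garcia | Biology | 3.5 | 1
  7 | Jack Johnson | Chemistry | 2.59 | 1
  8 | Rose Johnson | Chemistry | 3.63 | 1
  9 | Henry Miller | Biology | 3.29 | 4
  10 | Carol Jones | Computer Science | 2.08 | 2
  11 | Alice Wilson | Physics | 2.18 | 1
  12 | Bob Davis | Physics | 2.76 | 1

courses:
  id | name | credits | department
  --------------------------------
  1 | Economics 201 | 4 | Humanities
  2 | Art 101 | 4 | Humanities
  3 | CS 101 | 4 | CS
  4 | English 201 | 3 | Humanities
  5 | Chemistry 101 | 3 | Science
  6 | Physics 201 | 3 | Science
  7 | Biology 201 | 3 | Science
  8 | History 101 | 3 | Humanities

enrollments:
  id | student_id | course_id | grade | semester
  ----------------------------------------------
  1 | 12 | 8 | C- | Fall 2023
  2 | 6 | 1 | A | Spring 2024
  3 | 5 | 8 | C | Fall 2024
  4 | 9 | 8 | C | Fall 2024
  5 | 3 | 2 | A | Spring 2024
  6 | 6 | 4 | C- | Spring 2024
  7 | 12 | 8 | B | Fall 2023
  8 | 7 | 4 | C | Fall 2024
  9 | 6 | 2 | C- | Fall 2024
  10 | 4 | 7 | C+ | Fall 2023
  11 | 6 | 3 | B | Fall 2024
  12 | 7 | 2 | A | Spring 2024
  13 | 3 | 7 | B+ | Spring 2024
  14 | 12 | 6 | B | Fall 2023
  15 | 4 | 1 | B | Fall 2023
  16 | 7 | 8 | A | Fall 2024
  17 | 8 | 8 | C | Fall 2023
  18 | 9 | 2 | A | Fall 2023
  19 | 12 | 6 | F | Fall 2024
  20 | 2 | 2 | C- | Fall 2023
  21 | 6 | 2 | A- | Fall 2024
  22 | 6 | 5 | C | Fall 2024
SELECT id, course_id FROM enrollments WHERE course_id IN (SELECT id FROM courses WHERE credits >= 4)

Execution result:
id | course_id
2 | 1
5 | 2
9 | 2
11 | 3
12 | 2
15 | 1
18 | 2
20 | 2
21 | 2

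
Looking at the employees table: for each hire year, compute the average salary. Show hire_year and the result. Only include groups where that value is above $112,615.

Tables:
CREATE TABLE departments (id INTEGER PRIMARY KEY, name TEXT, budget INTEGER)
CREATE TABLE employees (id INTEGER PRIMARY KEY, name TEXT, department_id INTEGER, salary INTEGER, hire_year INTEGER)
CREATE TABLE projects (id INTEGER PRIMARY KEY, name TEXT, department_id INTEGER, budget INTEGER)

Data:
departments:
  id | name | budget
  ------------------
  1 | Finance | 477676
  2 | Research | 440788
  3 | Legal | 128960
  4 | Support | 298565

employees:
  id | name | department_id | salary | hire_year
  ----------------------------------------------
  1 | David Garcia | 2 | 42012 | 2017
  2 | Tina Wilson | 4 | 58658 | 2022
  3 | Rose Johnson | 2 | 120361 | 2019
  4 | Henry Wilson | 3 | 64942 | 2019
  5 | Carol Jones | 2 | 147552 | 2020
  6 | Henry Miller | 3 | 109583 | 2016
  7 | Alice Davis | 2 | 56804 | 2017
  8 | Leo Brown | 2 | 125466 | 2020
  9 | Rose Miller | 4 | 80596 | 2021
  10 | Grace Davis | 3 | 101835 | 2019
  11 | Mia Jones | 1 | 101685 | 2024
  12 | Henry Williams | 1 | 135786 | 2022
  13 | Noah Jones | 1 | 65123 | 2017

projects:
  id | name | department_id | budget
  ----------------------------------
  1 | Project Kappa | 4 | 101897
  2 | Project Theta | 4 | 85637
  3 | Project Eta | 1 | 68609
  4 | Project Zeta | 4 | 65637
SELECT hire_year, AVG(salary) AS avg_salary FROM employees GROUP BY hire_year HAVING AVG(salary) > 112615

Execution result:
hire_year | avg_salary
2020 | 136509.00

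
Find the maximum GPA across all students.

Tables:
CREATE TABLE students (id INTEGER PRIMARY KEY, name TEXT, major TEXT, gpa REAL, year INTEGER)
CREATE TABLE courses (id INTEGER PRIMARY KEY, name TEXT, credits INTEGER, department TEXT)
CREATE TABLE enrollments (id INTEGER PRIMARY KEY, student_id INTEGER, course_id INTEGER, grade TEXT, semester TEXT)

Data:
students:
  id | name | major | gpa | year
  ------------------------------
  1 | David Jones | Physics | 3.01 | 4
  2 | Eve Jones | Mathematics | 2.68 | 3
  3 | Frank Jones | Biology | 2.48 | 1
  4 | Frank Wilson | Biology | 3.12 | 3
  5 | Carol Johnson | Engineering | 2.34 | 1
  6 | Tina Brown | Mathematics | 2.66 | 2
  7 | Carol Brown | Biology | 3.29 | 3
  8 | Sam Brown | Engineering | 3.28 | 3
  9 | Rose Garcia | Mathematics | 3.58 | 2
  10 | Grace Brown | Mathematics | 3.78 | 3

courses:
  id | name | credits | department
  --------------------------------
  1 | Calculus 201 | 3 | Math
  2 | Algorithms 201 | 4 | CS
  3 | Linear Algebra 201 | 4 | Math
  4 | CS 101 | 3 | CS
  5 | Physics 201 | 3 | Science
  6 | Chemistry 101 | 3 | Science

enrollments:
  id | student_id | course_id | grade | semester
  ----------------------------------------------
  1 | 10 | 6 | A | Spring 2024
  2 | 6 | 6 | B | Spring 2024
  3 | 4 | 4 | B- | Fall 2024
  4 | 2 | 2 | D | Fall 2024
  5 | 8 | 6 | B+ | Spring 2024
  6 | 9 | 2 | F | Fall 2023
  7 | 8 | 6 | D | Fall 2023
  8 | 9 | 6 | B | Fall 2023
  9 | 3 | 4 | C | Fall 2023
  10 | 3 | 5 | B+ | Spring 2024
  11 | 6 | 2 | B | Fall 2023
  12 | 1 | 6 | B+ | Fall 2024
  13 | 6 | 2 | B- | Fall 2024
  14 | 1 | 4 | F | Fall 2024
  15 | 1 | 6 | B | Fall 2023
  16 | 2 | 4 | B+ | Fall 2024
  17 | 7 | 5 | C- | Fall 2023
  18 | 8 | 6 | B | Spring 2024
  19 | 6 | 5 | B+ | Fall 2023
SELECT MAX(gpa) FROM students

Execution result:
3.78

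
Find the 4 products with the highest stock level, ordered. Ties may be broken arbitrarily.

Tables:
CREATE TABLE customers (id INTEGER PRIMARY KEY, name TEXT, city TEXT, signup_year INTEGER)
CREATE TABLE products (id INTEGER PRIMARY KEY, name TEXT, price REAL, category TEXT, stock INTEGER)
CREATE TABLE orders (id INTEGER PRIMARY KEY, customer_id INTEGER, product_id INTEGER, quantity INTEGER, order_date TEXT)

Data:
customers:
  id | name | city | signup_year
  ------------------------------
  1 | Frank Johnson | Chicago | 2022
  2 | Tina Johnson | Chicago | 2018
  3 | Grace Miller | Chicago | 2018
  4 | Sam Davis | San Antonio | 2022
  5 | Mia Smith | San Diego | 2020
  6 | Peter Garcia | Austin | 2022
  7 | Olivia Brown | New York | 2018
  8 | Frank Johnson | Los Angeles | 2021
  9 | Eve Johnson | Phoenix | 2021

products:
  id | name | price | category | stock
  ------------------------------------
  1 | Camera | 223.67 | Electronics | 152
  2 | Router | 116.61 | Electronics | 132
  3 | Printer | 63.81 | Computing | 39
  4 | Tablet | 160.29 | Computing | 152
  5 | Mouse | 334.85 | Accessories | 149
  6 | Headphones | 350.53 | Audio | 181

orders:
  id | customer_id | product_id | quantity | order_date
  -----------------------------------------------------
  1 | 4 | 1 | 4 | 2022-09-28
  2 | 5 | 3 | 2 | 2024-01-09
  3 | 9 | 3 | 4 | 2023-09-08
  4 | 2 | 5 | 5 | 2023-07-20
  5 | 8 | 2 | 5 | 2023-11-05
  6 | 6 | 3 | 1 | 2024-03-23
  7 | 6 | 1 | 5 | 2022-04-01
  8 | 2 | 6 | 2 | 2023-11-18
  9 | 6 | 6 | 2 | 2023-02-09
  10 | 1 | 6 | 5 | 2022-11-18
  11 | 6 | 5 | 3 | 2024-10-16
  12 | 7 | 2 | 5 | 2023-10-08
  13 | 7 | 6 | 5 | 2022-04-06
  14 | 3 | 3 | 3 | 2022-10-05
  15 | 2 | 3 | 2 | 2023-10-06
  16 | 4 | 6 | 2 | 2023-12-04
SELECT name, stock FROM products ORDER BY stock DESC LIMIT 4

Execution result:
name | stock
Headphones | 181
Camera | 152
Tablet | 152
Mouse | 149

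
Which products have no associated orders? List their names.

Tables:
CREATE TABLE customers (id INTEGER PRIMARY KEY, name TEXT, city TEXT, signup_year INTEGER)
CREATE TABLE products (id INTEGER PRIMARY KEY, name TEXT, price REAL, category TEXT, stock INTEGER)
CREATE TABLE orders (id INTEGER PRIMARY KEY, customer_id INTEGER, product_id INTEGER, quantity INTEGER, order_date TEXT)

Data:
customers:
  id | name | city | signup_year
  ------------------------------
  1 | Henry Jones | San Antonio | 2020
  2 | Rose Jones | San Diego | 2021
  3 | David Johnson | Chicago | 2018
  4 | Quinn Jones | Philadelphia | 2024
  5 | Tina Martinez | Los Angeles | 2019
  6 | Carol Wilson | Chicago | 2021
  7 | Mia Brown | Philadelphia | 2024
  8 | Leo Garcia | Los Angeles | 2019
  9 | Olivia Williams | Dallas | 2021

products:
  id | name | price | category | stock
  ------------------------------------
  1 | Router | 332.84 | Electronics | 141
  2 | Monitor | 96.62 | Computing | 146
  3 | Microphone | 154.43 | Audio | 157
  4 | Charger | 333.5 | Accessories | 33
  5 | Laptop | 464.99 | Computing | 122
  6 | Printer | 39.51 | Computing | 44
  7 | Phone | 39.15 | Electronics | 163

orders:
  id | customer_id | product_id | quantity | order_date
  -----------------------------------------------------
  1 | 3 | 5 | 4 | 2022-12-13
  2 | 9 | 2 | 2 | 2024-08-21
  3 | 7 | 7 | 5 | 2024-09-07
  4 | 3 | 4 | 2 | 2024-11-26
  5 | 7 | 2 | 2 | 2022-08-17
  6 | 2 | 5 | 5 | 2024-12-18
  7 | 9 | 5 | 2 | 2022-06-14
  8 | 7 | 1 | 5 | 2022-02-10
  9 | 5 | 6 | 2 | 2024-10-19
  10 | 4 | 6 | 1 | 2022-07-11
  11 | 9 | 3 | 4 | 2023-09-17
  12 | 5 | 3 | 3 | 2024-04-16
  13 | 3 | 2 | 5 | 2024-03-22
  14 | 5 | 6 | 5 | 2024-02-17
SELECT p.name FROM products p LEFT JOIN orders c ON c.product_id = p.id WHERE c.id IS NULL

Execution result:
(no rows)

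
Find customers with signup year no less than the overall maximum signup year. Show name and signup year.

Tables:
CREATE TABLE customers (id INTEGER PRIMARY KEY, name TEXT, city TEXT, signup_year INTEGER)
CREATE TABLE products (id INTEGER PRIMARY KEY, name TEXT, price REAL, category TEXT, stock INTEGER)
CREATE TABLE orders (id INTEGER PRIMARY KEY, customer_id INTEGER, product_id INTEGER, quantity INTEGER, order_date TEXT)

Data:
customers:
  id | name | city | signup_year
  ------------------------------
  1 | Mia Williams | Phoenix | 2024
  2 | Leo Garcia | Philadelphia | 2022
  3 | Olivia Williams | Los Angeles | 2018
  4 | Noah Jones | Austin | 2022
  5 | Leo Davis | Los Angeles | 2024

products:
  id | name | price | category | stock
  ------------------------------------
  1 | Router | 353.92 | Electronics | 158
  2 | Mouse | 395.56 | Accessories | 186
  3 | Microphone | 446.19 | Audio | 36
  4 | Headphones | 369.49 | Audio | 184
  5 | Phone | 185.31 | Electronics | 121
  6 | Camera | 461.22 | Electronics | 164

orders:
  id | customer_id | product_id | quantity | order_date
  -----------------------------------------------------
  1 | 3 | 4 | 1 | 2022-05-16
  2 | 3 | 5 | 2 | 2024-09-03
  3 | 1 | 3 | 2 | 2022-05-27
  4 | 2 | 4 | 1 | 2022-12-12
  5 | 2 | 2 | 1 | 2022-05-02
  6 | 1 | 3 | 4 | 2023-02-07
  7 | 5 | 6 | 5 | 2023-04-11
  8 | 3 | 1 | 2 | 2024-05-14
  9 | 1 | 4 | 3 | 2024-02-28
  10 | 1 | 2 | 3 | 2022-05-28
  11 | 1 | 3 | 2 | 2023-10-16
SELECT name, signup_year FROM customers WHERE signup_year >= (SELECT MAX(signup_year) FROM customers)

Execution result:
name | signup_year
Mia Williams | 2024
Leo Davis | 2024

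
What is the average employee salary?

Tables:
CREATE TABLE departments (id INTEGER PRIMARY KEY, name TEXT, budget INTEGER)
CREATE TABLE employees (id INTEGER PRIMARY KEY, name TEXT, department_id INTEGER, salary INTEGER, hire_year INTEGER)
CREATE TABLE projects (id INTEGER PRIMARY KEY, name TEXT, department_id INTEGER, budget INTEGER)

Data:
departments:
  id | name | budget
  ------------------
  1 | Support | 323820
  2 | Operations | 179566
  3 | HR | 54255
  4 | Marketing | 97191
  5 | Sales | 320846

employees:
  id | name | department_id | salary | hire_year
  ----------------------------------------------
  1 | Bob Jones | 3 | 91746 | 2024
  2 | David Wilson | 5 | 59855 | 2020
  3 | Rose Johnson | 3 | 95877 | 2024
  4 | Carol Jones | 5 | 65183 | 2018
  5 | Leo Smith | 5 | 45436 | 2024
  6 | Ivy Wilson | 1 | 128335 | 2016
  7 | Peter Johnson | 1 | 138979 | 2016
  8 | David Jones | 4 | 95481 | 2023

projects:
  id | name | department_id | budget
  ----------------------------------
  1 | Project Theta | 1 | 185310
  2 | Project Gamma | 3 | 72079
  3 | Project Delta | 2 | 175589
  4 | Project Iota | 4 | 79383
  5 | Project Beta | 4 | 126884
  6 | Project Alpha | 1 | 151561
SELECT AVG(salary) FROM employees

Execution result:
90111.50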